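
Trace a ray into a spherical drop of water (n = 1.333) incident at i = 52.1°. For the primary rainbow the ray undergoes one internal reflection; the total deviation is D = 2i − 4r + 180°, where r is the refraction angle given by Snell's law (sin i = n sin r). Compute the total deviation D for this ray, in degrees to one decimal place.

sin r = sin 52.1° / 1.333 = 0.7891/1.333 = 0.5920; r = 36.30°.
D = 2·52.1° − 4·36.30° + 180° = 104.20° − 145.19° + 180° = 139.01°.

139.0°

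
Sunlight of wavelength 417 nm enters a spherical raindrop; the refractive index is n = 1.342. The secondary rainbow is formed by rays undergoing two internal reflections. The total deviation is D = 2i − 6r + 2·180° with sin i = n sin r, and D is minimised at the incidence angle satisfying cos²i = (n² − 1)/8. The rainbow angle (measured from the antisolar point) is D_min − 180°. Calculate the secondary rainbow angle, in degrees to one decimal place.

53.2°

cos²i = (1.80096 − 1)/8 = 0.10012; i = arccos(0.31642) = 71.554°.
sin r = sin 71.554°/1.342 = 0.70687; r = 44.981°.
D_min = 2·71.554° − 6·44.981° + 360° = 233.222°.
Rainbow angle = D_min − 180° = 53.222°.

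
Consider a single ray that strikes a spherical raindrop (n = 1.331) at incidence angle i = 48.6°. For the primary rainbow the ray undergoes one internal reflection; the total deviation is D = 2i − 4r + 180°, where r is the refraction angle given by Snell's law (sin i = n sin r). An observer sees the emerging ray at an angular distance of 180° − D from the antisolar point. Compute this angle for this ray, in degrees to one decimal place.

sin r = sin 48.6° / 1.331 = 0.7501/1.331 = 0.5636; r = 34.30°.
D = 2·48.6° − 4·34.30° + 180° = 97.20° − 137.21° + 180° = 139.99°.
Angle from antisolar point = 180° − D = 40.01°.

40.0°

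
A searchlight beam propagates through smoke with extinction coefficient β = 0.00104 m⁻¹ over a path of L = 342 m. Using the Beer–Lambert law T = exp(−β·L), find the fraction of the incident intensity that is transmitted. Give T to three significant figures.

0.701

τ = β·L = 0.00104 × 342 = 0.3557.
T = exp(−0.3557) = 0.7007.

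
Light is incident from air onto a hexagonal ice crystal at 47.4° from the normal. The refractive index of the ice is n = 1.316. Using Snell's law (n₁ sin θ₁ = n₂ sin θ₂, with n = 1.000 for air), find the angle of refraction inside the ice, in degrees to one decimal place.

Snell: sin θ_r = sin θ_i / n = sin 47.4° / 1.316 = 0.7361 / 1.316 = 0.5593.
θ_r = arcsin(0.5593) = 34.01°.

34.0°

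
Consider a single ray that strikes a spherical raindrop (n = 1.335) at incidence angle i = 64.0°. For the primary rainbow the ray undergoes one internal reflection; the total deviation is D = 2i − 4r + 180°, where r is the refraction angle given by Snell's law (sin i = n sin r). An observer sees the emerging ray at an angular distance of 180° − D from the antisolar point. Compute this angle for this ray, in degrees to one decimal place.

41.3°

sin r = sin 64.0° / 1.335 = 0.8988/1.335 = 0.6733; r = 42.32°.
D = 2·64.0° − 4·42.32° + 180° = 128.00° − 169.27° + 180° = 138.73°.
Angle from antisolar point = 180° − D = 41.27°.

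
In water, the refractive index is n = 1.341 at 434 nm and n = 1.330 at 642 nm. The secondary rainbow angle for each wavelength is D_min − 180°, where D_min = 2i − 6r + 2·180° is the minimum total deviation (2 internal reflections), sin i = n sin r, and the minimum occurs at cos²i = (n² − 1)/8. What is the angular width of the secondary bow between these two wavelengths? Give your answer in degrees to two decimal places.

2.86°

At 434 nm (n = 1.341): cos²i = 0.09979 → i = 71.586°, r = 45.034°, D_min = 232.966°, rainbow angle = 52.966°.
At 642 nm (n = 1.330): cos²i = 0.09611 → i = 71.940°, r = 45.630°, D_min = 230.101°, rainbow angle = 50.101°.
Angular width = |52.966° − 50.101°| = 2.865°.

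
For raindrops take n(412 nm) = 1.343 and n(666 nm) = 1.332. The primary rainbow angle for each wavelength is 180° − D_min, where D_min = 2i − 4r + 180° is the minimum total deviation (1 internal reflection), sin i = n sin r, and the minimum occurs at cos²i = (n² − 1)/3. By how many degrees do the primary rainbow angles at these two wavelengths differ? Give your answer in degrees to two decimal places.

At 412 nm (n = 1.343): cos²i = 0.26788 → i = 58.830°, r = 39.577°, D_min = 139.354°, rainbow angle = 40.646°.
At 666 nm (n = 1.332): cos²i = 0.25807 → i = 59.469°, r = 40.290°, D_min = 137.776°, rainbow angle = 42.224°.
Angular width = |40.646° − 42.224°| = 1.578°.

1.58°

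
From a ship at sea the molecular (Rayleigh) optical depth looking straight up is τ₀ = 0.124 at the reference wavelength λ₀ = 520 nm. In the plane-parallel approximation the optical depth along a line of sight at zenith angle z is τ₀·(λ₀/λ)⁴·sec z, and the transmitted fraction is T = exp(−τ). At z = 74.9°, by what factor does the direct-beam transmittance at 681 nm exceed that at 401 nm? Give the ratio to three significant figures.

3.27

Airmass: sec 74.9° = 3.8387.
τ(681 nm) = 0.124 × (520/681)⁴ × 3.8387 = 0.124 × 0.3400 × 3.8387 = 0.1618.
τ(401 nm) = 0.124 × (520/401)⁴ × 3.8387 = 0.124 × 2.8277 × 3.8387 = 1.3460.
T(681)/T(401) = exp(τ_B − τ_A) = exp(1.1842) = 3.2680.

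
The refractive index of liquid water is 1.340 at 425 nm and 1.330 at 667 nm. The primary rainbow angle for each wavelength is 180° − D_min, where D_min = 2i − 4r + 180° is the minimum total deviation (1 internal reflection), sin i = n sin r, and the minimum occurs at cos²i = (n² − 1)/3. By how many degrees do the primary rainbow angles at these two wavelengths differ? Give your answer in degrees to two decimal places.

1.45°

At 425 nm (n = 1.340): cos²i = 0.26520 → i = 59.004°, r = 39.770°, D_min = 138.929°, rainbow angle = 41.071°.
At 667 nm (n = 1.330): cos²i = 0.25630 → i = 59.585°, r = 40.422°, D_min = 137.484°, rainbow angle = 42.516°.
Angular width = |41.071° − 42.516°| = 1.445°.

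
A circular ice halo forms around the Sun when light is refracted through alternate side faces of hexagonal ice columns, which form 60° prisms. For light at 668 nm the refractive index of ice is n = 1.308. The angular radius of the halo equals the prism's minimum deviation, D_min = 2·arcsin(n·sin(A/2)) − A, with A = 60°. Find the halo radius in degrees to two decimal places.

n·sin(A/2) = 1.308 × sin 30° = 1.308 × 0.5000 = 0.6540.
D_min = 2·arcsin(0.6540) − 60° = 2 × 40.844° − 60° = 21.688°.

21.69°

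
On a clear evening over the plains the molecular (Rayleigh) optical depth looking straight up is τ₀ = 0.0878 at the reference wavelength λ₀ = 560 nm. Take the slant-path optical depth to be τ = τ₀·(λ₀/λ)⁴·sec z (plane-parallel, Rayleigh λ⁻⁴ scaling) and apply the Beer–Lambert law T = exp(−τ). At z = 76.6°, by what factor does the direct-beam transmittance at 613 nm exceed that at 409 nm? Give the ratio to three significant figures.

2.91

Airmass: sec 76.6° = 4.3150.
τ(613 nm) = 0.0878 × (560/613)⁴ × 4.3150 = 0.0878 × 0.6965 × 4.3150 = 0.2639.
τ(409 nm) = 0.0878 × (560/409)⁴ × 4.3150 = 0.0878 × 3.5145 × 4.3150 = 1.3315.
T(613)/T(409) = exp(τ_B − τ_A) = exp(1.0676) = 2.9084.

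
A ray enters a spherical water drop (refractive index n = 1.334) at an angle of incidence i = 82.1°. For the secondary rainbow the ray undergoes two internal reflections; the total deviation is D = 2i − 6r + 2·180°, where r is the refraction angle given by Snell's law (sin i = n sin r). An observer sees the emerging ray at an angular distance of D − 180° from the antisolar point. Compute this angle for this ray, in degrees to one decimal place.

56.5°

sin r = sin 82.1° / 1.334 = 0.9905/1.334 = 0.7425; r = 47.95°.
D = 2·82.1° − 6·47.95° + 2·180° = 164.20° − 287.67° + 360° = 236.53°.
Angle from antisolar point = D − 180° = 56.53°.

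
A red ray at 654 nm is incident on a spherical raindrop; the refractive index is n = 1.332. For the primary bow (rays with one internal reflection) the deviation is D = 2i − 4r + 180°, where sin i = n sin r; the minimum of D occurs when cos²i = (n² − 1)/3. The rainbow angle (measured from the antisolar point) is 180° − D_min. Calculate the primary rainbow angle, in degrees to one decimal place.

cos²i = (1.77422 − 1)/3 = 0.25807; i = arccos(0.50801) = 59.469°.
sin r = sin 59.469°/1.332 = 0.64666; r = 40.290°.
D_min = 2·59.469° − 4·40.290° + 180° = 137.776°.
Rainbow angle = 180° − D_min = 42.224°.

42.2°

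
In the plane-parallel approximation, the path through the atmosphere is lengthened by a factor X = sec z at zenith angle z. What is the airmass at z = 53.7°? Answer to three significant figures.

1.69

X = sec z = 1/cos 53.7° = 1/0.5920 = 1.6892.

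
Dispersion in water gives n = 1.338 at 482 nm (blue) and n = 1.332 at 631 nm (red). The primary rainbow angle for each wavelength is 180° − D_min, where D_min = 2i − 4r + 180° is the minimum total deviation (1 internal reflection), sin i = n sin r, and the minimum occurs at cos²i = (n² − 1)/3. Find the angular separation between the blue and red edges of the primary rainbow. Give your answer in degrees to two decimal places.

At 482 nm (n = 1.338): cos²i = 0.26341 → i = 59.120°, r = 39.899°, D_min = 138.643°, rainbow angle = 41.357°.
At 631 nm (n = 1.332): cos²i = 0.25807 → i = 59.469°, r = 40.290°, D_min = 137.776°, rainbow angle = 42.224°.
Angular width = |41.357° − 42.224°| = 0.867°.

0.87°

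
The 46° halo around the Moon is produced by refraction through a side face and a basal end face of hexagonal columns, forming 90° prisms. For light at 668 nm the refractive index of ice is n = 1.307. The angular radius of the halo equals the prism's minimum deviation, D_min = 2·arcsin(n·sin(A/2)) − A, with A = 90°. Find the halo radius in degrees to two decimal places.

n·sin(A/2) = 1.307 × sin 45° = 1.307 × 0.7071 = 0.9242.
D_min = 2·arcsin(0.9242) − 90° = 2 × 67.546° − 90° = 45.093°.

45.09°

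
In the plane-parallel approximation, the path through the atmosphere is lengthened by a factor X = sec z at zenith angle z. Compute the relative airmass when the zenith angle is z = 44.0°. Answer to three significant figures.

1.39

X = sec z = 1/cos 44.0° = 1/0.7193 = 1.3902.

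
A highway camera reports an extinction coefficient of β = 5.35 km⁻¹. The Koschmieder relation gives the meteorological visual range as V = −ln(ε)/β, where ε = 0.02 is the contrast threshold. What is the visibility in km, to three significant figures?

0.731 km

V = −ln(0.02) / 5.35 = 3.912 / 5.35 = 0.7312 km.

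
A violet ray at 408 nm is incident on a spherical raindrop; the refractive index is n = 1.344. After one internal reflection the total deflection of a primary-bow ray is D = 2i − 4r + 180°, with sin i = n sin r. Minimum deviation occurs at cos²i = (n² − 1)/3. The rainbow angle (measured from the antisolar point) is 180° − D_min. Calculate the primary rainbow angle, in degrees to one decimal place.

40.5°

cos²i = (1.80634 − 1)/3 = 0.26878; i = arccos(0.51844) = 58.772°.
sin r = sin 58.772°/1.344 = 0.63625; r = 39.512°.
D_min = 2·58.772° − 4·39.512° + 180° = 139.495°.
Rainbow angle = 180° − D_min = 40.505°.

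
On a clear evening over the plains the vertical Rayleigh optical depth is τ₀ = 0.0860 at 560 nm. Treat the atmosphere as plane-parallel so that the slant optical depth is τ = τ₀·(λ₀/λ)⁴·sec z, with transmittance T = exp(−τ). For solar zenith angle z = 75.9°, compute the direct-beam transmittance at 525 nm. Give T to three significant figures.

sec 75.9° = 4.1048.
τ = 0.0860 × (560/525)⁴ × 4.1048 = 0.0860 × 1.2945 × 4.1048 = 0.4570.
T = exp(−0.4570) = 0.6332.

0.633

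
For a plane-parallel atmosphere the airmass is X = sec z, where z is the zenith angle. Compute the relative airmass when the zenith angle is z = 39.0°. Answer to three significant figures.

1.29

X = sec z = 1/cos 39.0° = 1/0.7771 = 1.2868.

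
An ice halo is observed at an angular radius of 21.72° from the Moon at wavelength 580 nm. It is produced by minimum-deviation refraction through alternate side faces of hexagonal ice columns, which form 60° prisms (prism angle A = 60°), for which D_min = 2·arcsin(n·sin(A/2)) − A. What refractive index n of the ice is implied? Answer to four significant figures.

Rearranging: n = sin((D_min + A)/2) / sin(A/2).
(D_min + A)/2 = (21.72° + 60°)/2 = 40.860°.
n = sin 40.860° / sin 30° = 0.6542 / 0.5000 = 1.3084.

1.308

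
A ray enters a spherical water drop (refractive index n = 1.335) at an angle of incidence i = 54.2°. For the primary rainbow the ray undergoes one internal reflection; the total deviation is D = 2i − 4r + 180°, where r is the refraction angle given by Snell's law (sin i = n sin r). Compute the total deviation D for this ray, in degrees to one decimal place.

sin r = sin 54.2° / 1.335 = 0.8111/1.335 = 0.6075; r = 37.41°.
D = 2·54.2° − 4·37.41° + 180° = 108.40° − 149.65° + 180° = 138.75°.

138.8°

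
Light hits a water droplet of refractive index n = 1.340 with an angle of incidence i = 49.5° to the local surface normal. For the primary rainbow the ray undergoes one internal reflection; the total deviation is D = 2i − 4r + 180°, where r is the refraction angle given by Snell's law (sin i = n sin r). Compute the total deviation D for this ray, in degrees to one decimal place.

140.7°

sin r = sin 49.5° / 1.340 = 0.7604/1.340 = 0.5675; r = 34.57°.
D = 2·49.5° − 4·34.57° + 180° = 99.00° − 138.30° + 180° = 140.70°.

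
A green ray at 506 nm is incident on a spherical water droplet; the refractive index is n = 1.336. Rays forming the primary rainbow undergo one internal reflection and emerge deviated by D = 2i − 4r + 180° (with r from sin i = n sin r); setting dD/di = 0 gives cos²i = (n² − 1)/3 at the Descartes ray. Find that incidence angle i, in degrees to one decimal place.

59.2°

cos²i = (1.336² − 1)/3 = (1.78490 − 1)/3 = 0.26163.
cos i = 0.51150, so i = 59.236°.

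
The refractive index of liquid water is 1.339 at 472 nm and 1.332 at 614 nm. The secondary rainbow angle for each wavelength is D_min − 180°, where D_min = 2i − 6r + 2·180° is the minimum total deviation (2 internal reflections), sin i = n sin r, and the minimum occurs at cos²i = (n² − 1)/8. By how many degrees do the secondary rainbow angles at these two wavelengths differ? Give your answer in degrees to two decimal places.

1.82°

At 472 nm (n = 1.339): cos²i = 0.09912 → i = 71.650°, r = 45.141°, D_min = 232.451°, rainbow angle = 52.451°.
At 614 nm (n = 1.332): cos²i = 0.09678 → i = 71.875°, r = 45.520°, D_min = 230.628°, rainbow angle = 50.628°.
Angular width = |52.451° − 50.628°| = 1.823°.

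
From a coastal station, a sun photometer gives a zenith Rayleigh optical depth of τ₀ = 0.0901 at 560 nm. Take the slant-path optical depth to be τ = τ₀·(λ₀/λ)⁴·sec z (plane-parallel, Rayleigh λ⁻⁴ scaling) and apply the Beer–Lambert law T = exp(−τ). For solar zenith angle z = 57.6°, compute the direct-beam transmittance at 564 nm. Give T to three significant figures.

sec 57.6° = 1.8663.
τ = 0.0901 × (560/564)⁴ × 1.8663 = 0.0901 × 0.9719 × 1.8663 = 0.1634.
T = exp(−0.1634) = 0.8492.

0.849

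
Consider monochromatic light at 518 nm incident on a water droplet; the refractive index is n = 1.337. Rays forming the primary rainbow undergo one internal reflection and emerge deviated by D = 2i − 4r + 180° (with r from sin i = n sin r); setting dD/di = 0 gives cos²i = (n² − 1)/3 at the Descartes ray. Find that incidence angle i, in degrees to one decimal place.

cos²i = (1.337² − 1)/3 = (1.78757 − 1)/3 = 0.26252.
cos i = 0.51237, so i = 59.178°.

59.2°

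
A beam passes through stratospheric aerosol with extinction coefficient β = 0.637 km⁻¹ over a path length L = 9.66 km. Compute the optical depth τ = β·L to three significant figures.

τ = β·L = 0.637 × 9.66 = 6.1534.

6.15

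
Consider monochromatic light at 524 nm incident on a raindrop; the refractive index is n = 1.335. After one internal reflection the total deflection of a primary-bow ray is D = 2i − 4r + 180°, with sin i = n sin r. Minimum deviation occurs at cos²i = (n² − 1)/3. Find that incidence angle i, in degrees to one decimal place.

59.3°

cos²i = (1.335² − 1)/3 = (1.78222 − 1)/3 = 0.26074.
cos i = 0.51063, so i = 59.294°.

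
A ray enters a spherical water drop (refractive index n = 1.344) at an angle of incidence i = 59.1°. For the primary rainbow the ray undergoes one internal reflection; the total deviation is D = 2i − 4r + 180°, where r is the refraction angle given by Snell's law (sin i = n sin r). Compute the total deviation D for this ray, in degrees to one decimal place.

139.5°

sin r = sin 59.1° / 1.344 = 0.8581/1.344 = 0.6384; r = 39.68°.
D = 2·59.1° − 4·39.68° + 180° = 118.20° − 158.70° + 180° = 139.50°.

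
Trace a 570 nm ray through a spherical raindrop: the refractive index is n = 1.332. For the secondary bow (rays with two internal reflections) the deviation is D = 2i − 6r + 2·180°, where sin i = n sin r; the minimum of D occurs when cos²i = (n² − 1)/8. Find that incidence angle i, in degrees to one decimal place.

cos²i = (1.332² − 1)/8 = (1.77422 − 1)/8 = 0.09678.
cos i = 0.31109, so i = 71.875°.

71.9°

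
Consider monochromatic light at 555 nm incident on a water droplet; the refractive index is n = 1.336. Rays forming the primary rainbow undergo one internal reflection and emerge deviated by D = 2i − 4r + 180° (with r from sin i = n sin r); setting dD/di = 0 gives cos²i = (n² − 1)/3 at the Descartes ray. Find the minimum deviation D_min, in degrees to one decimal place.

138.4°

cos²i = (1.78490 − 1)/3 = 0.26163; i = arccos(0.51150) = 59.236°.
sin r = sin 59.236°/1.336 = 0.64318; r = 40.029°.
D_min = 2·59.236° − 4·40.029° + 180° = 138.356°.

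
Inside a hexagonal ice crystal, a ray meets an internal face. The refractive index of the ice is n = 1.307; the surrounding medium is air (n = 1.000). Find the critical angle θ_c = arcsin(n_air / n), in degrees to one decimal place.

sin θ_c = n_air / n = 1.000 / 1.307 = 0.7651.
θ_c = arcsin(0.7651) = 49.92°.

49.9°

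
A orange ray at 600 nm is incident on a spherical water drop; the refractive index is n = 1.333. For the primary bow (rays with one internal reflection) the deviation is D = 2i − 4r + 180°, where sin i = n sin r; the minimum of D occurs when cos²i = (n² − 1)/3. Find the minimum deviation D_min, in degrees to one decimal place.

cos²i = (1.77689 − 1)/3 = 0.25896; i = arccos(0.50888) = 59.410°.
sin r = sin 59.410°/1.333 = 0.64579; r = 40.225°.
D_min = 2·59.410° − 4·40.225° + 180° = 137.922°.

137.9°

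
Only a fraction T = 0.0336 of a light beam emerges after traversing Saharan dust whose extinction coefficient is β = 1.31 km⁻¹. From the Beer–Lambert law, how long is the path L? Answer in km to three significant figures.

Beer–Lambert: T = exp(−βL) ⇒ L = −ln(T)/β = −ln(0.0336)/1.31 = 3.3932/1.31 = 2.59 km.

2.59 km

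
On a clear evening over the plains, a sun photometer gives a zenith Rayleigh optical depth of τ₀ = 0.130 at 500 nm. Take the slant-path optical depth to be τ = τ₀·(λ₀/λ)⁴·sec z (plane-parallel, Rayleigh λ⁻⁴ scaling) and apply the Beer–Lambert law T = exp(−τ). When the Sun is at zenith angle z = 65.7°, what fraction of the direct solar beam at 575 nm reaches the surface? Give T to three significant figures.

0.835

sec 65.7° = 2.4300.
τ = 0.130 × (500/575)⁴ × 2.4300 = 0.130 × 0.5718 × 2.4300 = 0.1806.
T = exp(−0.1806) = 0.8348.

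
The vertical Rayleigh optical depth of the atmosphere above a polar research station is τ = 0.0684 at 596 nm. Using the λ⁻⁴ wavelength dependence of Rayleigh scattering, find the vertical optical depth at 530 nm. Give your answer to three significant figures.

τ(530 nm) = τ(596 nm) × (596/530)⁴ = 0.0684 × (1.1245)⁴ = 0.0684 × 1.5991 = 0.1094.

0.109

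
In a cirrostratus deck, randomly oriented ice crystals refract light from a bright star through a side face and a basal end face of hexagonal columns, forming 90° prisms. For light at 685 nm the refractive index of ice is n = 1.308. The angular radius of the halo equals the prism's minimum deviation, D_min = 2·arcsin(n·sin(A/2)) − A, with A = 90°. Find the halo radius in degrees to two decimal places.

n·sin(A/2) = 1.308 × sin 45° = 1.308 × 0.7071 = 0.9249.
D_min = 2·arcsin(0.9249) − 90° = 2 × 67.653° − 90° = 45.305°.

45.31°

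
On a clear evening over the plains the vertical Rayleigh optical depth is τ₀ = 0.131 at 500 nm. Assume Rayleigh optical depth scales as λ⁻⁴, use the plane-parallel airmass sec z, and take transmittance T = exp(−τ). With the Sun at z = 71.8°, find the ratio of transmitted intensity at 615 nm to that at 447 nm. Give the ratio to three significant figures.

1.61

Airmass: sec 71.8° = 3.2017.
τ(615 nm) = 0.131 × (500/615)⁴ × 3.2017 = 0.131 × 0.4369 × 3.2017 = 0.1832.
τ(447 nm) = 0.131 × (500/447)⁴ × 3.2017 = 0.131 × 1.5655 × 3.2017 = 0.6566.
T(615)/T(447) = exp(τ_B − τ_A) = exp(0.4734) = 1.6054.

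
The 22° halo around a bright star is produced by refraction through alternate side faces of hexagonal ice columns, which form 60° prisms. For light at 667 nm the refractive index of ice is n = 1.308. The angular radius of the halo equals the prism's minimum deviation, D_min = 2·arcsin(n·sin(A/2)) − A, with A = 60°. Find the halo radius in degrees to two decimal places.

n·sin(A/2) = 1.308 × sin 30° = 1.308 × 0.5000 = 0.6540.
D_min = 2·arcsin(0.6540) − 60° = 2 × 40.844° − 60° = 21.688°.

21.69°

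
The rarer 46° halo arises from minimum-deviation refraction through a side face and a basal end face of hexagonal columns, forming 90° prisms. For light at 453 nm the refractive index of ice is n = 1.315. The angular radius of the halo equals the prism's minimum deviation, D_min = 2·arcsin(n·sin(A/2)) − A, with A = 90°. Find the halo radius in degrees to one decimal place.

n·sin(A/2) = 1.315 × sin 45° = 1.315 × 0.7071 = 0.9298.
D_min = 2·arcsin(0.9298) − 90° = 2 × 68.411° − 90° = 46.821°.

46.8°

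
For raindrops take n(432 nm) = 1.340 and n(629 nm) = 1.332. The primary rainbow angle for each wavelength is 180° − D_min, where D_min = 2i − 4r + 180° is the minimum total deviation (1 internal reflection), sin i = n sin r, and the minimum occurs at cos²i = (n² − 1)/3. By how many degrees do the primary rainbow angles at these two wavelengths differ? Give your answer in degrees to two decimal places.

1.15°

At 432 nm (n = 1.340): cos²i = 0.26520 → i = 59.004°, r = 39.770°, D_min = 138.929°, rainbow angle = 41.071°.
At 629 nm (n = 1.332): cos²i = 0.25807 → i = 59.469°, r = 40.290°, D_min = 137.776°, rainbow angle = 42.224°.
Angular width = |41.071° − 42.224°| = 1.153°.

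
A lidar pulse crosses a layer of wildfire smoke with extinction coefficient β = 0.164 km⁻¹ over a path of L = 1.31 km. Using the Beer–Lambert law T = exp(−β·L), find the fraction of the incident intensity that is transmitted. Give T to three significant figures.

τ = β·L = 0.164 × 1.31 = 0.2148.
T = exp(−0.2148) = 0.8067.

0.807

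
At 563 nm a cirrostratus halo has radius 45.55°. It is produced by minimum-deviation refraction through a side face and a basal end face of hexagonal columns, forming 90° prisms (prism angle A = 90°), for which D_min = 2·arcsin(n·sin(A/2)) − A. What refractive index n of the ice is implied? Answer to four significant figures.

1.309

Rearranging: n = sin((D_min + A)/2) / sin(A/2).
(D_min + A)/2 = (45.55° + 90°)/2 = 67.775°.
n = sin 67.775° / sin 45° = 0.9257 / 0.7071 = 1.3091.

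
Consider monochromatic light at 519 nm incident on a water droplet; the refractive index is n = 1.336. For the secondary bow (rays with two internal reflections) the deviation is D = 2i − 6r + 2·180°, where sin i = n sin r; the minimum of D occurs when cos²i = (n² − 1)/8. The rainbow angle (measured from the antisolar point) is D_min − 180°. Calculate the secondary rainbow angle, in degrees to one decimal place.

cos²i = (1.78490 − 1)/8 = 0.09811; i = arccos(0.31323) = 71.746°.
sin r = sin 71.746°/1.336 = 0.71084; r = 45.303°.
D_min = 2·71.746° − 6·45.303° + 360° = 231.674°.
Rainbow angle = D_min − 180° = 51.674°.

51.7°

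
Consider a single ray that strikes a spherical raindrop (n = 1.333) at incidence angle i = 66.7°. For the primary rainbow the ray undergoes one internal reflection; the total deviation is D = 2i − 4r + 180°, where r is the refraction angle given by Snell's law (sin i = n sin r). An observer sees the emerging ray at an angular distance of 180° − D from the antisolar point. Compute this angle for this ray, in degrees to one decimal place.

40.8°

sin r = sin 66.7° / 1.333 = 0.9184/1.333 = 0.6890; r = 43.55°.
D = 2·66.7° − 4·43.55° + 180° = 133.40° − 174.21° + 180° = 139.19°.
Angle from antisolar point = 180° − D = 40.81°.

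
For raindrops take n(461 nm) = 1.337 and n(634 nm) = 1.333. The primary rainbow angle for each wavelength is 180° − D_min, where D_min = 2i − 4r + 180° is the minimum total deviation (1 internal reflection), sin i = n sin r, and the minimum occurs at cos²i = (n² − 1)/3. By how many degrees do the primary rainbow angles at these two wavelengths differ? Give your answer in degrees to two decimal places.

0.58°

At 461 nm (n = 1.337): cos²i = 0.26252 → i = 59.178°, r = 39.964°, D_min = 138.500°, rainbow angle = 41.500°.
At 634 nm (n = 1.333): cos²i = 0.25896 → i = 59.410°, r = 40.225°, D_min = 137.922°, rainbow angle = 42.078°.
Angular width = |41.500° − 42.078°| = 0.578°.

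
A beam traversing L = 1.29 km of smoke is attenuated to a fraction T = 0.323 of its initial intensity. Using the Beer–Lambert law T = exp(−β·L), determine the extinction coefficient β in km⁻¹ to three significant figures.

Beer–Lambert: T = exp(−βL) ⇒ β = −ln(T)/L = −ln(0.323)/1.29 = 1.1301/1.29 = 0.876 km⁻¹.

0.876 km⁻¹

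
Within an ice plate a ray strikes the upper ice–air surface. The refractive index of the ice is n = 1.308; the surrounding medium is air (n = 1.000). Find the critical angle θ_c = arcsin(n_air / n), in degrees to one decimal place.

sin θ_c = n_air / n = 1.000 / 1.308 = 0.7645.
θ_c = arcsin(0.7645) = 49.86°.

49.9°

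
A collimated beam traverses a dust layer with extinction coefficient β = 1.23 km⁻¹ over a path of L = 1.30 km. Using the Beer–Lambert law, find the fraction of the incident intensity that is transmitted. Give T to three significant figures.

τ = β·L = 1.23 × 1.30 = 1.5990.
T = exp(−1.5990) = 0.2021.

0.202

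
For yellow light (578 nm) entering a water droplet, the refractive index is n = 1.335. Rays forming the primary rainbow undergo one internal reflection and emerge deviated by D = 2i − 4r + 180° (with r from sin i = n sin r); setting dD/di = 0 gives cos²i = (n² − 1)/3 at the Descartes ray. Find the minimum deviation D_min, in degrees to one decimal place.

cos²i = (1.78222 − 1)/3 = 0.26074; i = arccos(0.51063) = 59.294°.
sin r = sin 59.294°/1.335 = 0.64405; r = 40.094°.
D_min = 2·59.294° − 4·40.094° + 180° = 138.212°.

138.2°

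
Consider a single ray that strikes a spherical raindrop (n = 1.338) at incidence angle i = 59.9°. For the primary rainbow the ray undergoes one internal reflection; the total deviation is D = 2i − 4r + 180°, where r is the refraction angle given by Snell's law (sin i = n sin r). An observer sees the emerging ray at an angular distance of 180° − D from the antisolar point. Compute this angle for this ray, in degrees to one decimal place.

41.3°

sin r = sin 59.9° / 1.338 = 0.8652/1.338 = 0.6466; r = 40.29°.
D = 2·59.9° − 4·40.29° + 180° = 119.80° − 161.14° + 180° = 138.66°.
Angle from antisolar point = 180° − D = 41.34°.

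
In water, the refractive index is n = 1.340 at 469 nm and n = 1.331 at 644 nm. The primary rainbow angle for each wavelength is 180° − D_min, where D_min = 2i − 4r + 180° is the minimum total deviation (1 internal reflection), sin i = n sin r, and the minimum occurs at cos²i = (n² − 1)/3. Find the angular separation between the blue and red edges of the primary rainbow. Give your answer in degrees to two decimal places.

At 469 nm (n = 1.340): cos²i = 0.26520 → i = 59.004°, r = 39.770°, D_min = 138.929°, rainbow angle = 41.071°.
At 644 nm (n = 1.331): cos²i = 0.25719 → i = 59.527°, r = 40.356°, D_min = 137.630°, rainbow angle = 42.370°.
Angular width = |41.071° − 42.370°| = 1.299°.

1.30°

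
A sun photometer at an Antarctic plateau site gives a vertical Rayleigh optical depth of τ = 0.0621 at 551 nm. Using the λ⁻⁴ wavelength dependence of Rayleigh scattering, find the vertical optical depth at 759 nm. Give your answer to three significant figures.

τ(759 nm) = τ(551 nm) × (551/759)⁴ = 0.0621 × (0.7260)⁴ = 0.0621 × 0.2777 = 0.0172.

0.0172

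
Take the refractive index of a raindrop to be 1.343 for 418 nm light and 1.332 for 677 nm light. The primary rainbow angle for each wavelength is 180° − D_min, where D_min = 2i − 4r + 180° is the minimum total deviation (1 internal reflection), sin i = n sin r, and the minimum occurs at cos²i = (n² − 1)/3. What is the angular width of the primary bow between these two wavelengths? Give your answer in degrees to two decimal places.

At 418 nm (n = 1.343): cos²i = 0.26788 → i = 58.830°, r = 39.577°, D_min = 139.354°, rainbow angle = 40.646°.
At 677 nm (n = 1.332): cos²i = 0.25807 → i = 59.469°, r = 40.290°, D_min = 137.776°, rainbow angle = 42.224°.
Angular width = |40.646° − 42.224°| = 1.578°.

1.58°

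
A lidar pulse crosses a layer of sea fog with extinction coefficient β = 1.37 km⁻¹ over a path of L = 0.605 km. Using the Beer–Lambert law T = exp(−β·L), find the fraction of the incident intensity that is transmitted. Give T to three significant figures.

τ = β·L = 1.37 × 0.605 = 0.8289.
T = exp(−0.8289) = 0.4366.

0.437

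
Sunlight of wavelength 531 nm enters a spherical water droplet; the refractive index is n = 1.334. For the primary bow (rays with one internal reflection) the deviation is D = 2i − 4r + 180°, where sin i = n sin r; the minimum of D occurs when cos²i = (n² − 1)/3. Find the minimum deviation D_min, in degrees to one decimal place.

cos²i = (1.77956 − 1)/3 = 0.25985; i = arccos(0.50976) = 59.352°.
sin r = sin 59.352°/1.334 = 0.64492; r = 40.159°.
D_min = 2·59.352° − 4·40.159° + 180° = 138.067°.

138.1°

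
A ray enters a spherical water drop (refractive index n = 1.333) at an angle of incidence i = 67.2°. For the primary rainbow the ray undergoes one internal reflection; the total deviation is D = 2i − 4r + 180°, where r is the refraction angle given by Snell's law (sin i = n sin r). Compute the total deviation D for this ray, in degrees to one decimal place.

sin r = sin 67.2° / 1.333 = 0.9219/1.333 = 0.6916; r = 43.75°.
D = 2·67.2° − 4·43.75° + 180° = 134.40° − 175.02° + 180° = 139.38°.

139.4°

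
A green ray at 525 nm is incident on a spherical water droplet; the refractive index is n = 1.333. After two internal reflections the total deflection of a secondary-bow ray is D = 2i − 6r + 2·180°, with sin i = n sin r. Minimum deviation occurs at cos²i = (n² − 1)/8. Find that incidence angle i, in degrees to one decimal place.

cos²i = (1.333² − 1)/8 = (1.77689 − 1)/8 = 0.09711.
cos i = 0.31163, so i = 71.843°.

71.8°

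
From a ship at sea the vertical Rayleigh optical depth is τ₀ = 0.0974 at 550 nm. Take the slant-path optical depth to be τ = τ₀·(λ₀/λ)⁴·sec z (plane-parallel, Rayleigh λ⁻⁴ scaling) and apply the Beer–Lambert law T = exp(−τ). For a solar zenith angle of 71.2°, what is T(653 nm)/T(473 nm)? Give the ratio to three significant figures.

1.49

Airmass: sec 71.2° = 3.1030.
τ(653 nm) = 0.0974 × (550/653)⁴ × 3.1030 = 0.0974 × 0.5033 × 3.1030 = 0.1521.
τ(473 nm) = 0.0974 × (550/473)⁴ × 3.1030 = 0.0974 × 1.8281 × 3.1030 = 0.5525.
T(653)/T(473) = exp(τ_B − τ_A) = exp(0.4004) = 1.4925.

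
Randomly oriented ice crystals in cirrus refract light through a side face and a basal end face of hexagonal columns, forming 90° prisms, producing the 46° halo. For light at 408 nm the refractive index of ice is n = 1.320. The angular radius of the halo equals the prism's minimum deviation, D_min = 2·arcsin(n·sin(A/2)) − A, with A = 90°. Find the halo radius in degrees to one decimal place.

47.9°

n·sin(A/2) = 1.320 × sin 45° = 1.320 × 0.7071 = 0.9334.
D_min = 2·arcsin(0.9334) − 90° = 2 × 68.968° − 90° = 47.936°.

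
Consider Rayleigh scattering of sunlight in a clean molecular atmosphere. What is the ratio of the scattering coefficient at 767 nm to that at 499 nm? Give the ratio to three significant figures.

Rayleigh scattering ∝ λ⁻⁴, so the ratio of coefficients is the inverse fourth power of the wavelength ratio.
σ(767)/σ(499) = (499/767)⁴ = (0.6506)⁴ = 0.1792.

0.179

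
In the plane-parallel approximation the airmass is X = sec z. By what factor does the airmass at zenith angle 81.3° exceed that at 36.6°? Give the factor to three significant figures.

5.31

X(81.3°)/X(36.6°) = sec 81.3° / sec 36.6° = cos 36.6° / cos 81.3° = 0.8028/0.1513 = 5.3075.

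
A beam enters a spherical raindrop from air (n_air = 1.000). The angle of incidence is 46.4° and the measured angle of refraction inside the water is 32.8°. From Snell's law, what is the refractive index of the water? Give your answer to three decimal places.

1.337

n = sin θ_i / sin θ_r = sin 46.4° / sin 32.8° = 0.7242 / 0.5417 = 1.3368.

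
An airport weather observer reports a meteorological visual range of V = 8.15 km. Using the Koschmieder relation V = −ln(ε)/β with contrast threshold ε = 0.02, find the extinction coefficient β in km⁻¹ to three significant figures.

0.480 km⁻¹

β = −ln(0.02) / V = 3.912 / 8.15 = 0.4800 km⁻¹.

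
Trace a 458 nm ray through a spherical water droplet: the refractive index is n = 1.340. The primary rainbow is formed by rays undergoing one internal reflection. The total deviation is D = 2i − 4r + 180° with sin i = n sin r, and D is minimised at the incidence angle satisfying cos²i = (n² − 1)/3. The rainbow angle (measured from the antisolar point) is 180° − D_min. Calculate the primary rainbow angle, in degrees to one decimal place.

cos²i = (1.79560 − 1)/3 = 0.26520; i = arccos(0.51498) = 59.004°.
sin r = sin 59.004°/1.340 = 0.63971; r = 39.770°.
D_min = 2·59.004° − 4·39.770° + 180° = 138.929°.
Rainbow angle = 180° − D_min = 41.071°.

41.1°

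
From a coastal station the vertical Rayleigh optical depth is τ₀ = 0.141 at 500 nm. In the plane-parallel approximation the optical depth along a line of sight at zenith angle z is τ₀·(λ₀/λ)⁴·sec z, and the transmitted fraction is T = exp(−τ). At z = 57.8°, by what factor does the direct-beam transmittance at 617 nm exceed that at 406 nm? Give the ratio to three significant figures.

Airmass: sec 57.8° = 1.8766.
τ(617 nm) = 0.141 × (500/617)⁴ × 1.8766 = 0.141 × 0.4313 × 1.8766 = 0.1141.
τ(406 nm) = 0.141 × (500/406)⁴ × 1.8766 = 0.141 × 2.3003 × 1.8766 = 0.6087.
T(617)/T(406) = exp(τ_B − τ_A) = exp(0.4945) = 1.6397.

1.64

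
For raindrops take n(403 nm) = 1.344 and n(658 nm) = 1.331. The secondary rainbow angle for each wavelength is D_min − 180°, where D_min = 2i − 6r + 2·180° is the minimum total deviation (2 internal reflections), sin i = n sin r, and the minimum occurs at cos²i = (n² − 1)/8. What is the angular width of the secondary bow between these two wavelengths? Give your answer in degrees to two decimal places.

At 403 nm (n = 1.344): cos²i = 0.10079 → i = 71.490°, r = 44.874°, D_min = 233.733°, rainbow angle = 53.733°.
At 658 nm (n = 1.331): cos²i = 0.09645 → i = 71.907°, r = 45.575°, D_min = 230.365°, rainbow angle = 50.365°.
Angular width = |53.733° − 50.365°| = 3.368°.

3.37°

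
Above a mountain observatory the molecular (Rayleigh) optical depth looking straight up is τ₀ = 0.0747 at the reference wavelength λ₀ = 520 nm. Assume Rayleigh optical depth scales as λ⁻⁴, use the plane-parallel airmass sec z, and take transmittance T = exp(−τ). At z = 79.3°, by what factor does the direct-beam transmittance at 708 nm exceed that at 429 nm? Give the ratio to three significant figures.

2.12

Airmass: sec 79.3° = 5.3860.
τ(708 nm) = 0.0747 × (520/708)⁴ × 5.3860 = 0.0747 × 0.2910 × 5.3860 = 0.1171.
τ(429 nm) = 0.0747 × (520/429)⁴ × 5.3860 = 0.0747 × 2.1587 × 5.3860 = 0.8685.
T(708)/T(429) = exp(τ_B − τ_A) = exp(0.7514) = 2.1200.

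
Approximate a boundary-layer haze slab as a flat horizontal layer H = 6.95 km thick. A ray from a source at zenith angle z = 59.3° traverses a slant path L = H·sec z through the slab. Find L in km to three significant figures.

sec z = 1/cos 59.3° = 1.9587.
L = 6.95 × 1.9587 = 13.613 km.

13.6 km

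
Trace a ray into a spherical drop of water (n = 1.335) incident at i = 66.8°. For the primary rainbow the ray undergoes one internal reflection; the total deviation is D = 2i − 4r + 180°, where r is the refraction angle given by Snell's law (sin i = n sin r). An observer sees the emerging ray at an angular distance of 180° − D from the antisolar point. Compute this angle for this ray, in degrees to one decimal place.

sin r = sin 66.8° / 1.335 = 0.9191/1.335 = 0.6885; r = 43.51°.
D = 2·66.8° − 4·43.51° + 180° = 133.60° − 174.04° + 180° = 139.56°.
Angle from antisolar point = 180° − D = 40.44°.

40.4°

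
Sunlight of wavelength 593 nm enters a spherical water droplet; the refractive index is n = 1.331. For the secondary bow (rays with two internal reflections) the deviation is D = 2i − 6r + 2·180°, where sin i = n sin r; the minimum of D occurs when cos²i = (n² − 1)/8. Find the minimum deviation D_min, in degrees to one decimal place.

cos²i = (1.77156 − 1)/8 = 0.09645; i = arccos(0.31056) = 71.907°.
sin r = sin 71.907°/1.331 = 0.71417; r = 45.575°.
D_min = 2·71.907° − 6·45.575° + 360° = 230.365°.

230.4°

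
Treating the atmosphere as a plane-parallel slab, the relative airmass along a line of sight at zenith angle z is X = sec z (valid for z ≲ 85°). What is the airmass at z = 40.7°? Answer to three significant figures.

X = sec z = 1/cos 40.7° = 1/0.7581 = 1.3190.

1.32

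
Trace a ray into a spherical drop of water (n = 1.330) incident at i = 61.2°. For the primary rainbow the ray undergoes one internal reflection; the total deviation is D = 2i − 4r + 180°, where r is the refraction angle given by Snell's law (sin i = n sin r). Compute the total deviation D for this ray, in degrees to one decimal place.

sin r = sin 61.2° / 1.330 = 0.8763/1.330 = 0.6589; r = 41.21°.
D = 2·61.2° − 4·41.21° + 180° = 122.40° − 164.86° + 180° = 137.54°.

137.5°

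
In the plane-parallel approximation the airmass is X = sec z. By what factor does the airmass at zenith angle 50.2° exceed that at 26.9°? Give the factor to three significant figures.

X(50.2°)/X(26.9°) = sec 50.2° / sec 26.9° = cos 26.9° / cos 50.2° = 0.8918/0.6401 = 1.3932.

1.39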